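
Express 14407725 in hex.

Using repeated division by 16 (digits 10–15 are A–F):
14407725 ÷ 16 = 900482 remainder 13 (D)
900482 ÷ 16 = 56280 remainder 2
56280 ÷ 16 = 3517 remainder 8
3517 ÷ 16 = 219 remainder 13 (D)
219 ÷ 16 = 13 remainder 11 (B)
13 ÷ 16 = 0 remainder 13 (D)
Reading remainders bottom to top: DBD82D



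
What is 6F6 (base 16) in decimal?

Expand by place value (powers of 16):
Digit values: F = 15
6F6 = 6 × 16^2 + 15 × 16^1 + 6 × 16^0
= 6 × 256 + 15 × 16 + 6 × 1
= 1536 + 240 + 6
= 1782



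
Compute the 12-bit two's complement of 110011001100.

Original (sign bit 1, negative): 110011001100
Step 1 - Invert all bits: 001100110011
Step 2 - Add 1: 001100110100
Verification: 110011001100 + 001100110100 = 1000000000000; discarding the end carry (carry out of the top bit) leaves the 12-bit value 000000000000, as required for x + (-x)



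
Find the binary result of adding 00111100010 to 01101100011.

Add column by column from the right: bit + bit + carry-in; write the sum mod 2, carry 1 when the sum is 2 or 3.
carry:  11111000100
        00111100010
+       01101100011
-------------------
       010101000101
(the carry out of the leftmost column, 0, becomes the leading bit)
Decimal check:
  00111100010 = 256 + 128 + 64 + 32 + 2 = 482
  01101100011 = 512 + 256 + 64 + 32 + 2 + 1 = 867
  482 + 867 = 1349, and 010101000101 = 1024 + 256 + 64 + 4 + 1 = 1349 ✓



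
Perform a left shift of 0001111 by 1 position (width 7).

Original: 0001111 (decimal 15)
Shift left by 1 position
Append 1 zero on the right
Result: 0011110 (decimal 30)
Equivalent: 15 << 1 = 15 × 2^1 = 30



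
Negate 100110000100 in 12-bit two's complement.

Original (sign bit 1, negative): 100110000100
Step 1 - Invert all bits: 011001111011
Step 2 - Add 1: 011001111100
Verification: 100110000100 + 011001111100 = 1000000000000; discarding the end carry (carry out of the top bit) leaves the 12-bit value 000000000000, as required for x + (-x)



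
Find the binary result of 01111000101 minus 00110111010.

Method 1 - Direct subtraction (column by column from the right: bit − bit − borrow-in; if negative, add 2 and borrow 1 from the next column):
borrow: 00001110100
        01111000101
-       00110111010
-------------------
        01000001011

Method 2 - Add two's complement:
Two's complement of 00110111010: invert → 11001000101, add 1 → 11001000110
  01111000101
+ 11001000110
-------------
 101000001011  (end carry out of the top bit = 1)
Discarding the end carry: 01000001011
Decimal check:
  01111000101 = 512 + 256 + 128 + 64 + 4 + 1 = 965
  00110111010 = 256 + 128 + 32 + 16 + 8 + 2 = 442
  965 - 442 = 523, and 01000001011 = 512 + 8 + 2 + 1 = 523 ✓



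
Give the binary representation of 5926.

Using repeated division by 2:
5926 ÷ 2 = 2963 remainder 0
2963 ÷ 2 = 1481 remainder 1
1481 ÷ 2 = 740 remainder 1
740 ÷ 2 = 370 remainder 0
370 ÷ 2 = 185 remainder 0
185 ÷ 2 = 92 remainder 1
92 ÷ 2 = 46 remainder 0
46 ÷ 2 = 23 remainder 0
23 ÷ 2 = 11 remainder 1
11 ÷ 2 = 5 remainder 1
5 ÷ 2 = 2 remainder 1
2 ÷ 2 = 1 remainder 0
1 ÷ 2 = 0 remainder 1
Reading remainders bottom to top: 1011100100110



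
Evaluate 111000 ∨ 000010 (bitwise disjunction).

OR: 1 when either bit is 1
  111000
| 000010
--------
  111010
Decimal: 56 | 2 = 58



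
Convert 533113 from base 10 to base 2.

Using repeated division by 2:
533113 ÷ 2 = 266556 remainder 1
266556 ÷ 2 = 133278 remainder 0
133278 ÷ 2 = 66639 remainder 0
66639 ÷ 2 = 33319 remainder 1
33319 ÷ 2 = 16659 remainder 1
16659 ÷ 2 = 8329 remainder 1
8329 ÷ 2 = 4164 remainder 1
4164 ÷ 2 = 2082 remainder 0
2082 ÷ 2 = 1041 remainder 0
1041 ÷ 2 = 520 remainder 1
520 ÷ 2 = 260 remainder 0
260 ÷ 2 = 130 remainder 0
130 ÷ 2 = 65 remainder 0
65 ÷ 2 = 32 remainder 1
32 ÷ 2 = 16 remainder 0
16 ÷ 2 = 8 remainder 0
8 ÷ 2 = 4 remainder 0
4 ÷ 2 = 2 remainder 0
2 ÷ 2 = 1 remainder 0
1 ÷ 2 = 0 remainder 1
Reading remainders bottom to top: 10000010001001111001



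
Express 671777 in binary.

Using repeated division by 2:
671777 ÷ 2 = 335888 remainder 1
335888 ÷ 2 = 167944 remainder 0
167944 ÷ 2 = 83972 remainder 0
83972 ÷ 2 = 41986 remainder 0
41986 ÷ 2 = 20993 remainder 0
20993 ÷ 2 = 10496 remainder 1
10496 ÷ 2 = 5248 remainder 0
5248 ÷ 2 = 2624 remainder 0
2624 ÷ 2 = 1312 remainder 0
1312 ÷ 2 = 656 remainder 0
656 ÷ 2 = 328 remainder 0
328 ÷ 2 = 164 remainder 0
164 ÷ 2 = 82 remainder 0
82 ÷ 2 = 41 remainder 0
41 ÷ 2 = 20 remainder 1
20 ÷ 2 = 10 remainder 0
10 ÷ 2 = 5 remainder 0
5 ÷ 2 = 2 remainder 1
2 ÷ 2 = 1 remainder 0
1 ÷ 2 = 0 remainder 1
Reading remainders bottom to top: 10100100000000100001



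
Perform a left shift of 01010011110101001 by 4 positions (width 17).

Original: 01010011110101001 (decimal 42921)
Shift left by 4 positions
Append 4 zeros on the right and drop the 4 high bits that overflow the 17-bit width
Result: 00111101010010000 (decimal 31376)
Equivalent: 42921 << 4 = 42921 × 2^4 = 686736, truncated to 17 bits = 31376



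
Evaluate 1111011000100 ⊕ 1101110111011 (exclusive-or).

XOR: 1 when bits differ
  1111011000100
^ 1101110111011
---------------
  0010101111111
Decimal: 7876 ^ 7099 = 1407



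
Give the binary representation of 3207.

Using repeated division by 2:
3207 ÷ 2 = 1603 remainder 1
1603 ÷ 2 = 801 remainder 1
801 ÷ 2 = 400 remainder 1
400 ÷ 2 = 200 remainder 0
200 ÷ 2 = 100 remainder 0
100 ÷ 2 = 50 remainder 0
50 ÷ 2 = 25 remainder 0
25 ÷ 2 = 12 remainder 1
12 ÷ 2 = 6 remainder 0
6 ÷ 2 = 3 remainder 0
3 ÷ 2 = 1 remainder 1
1 ÷ 2 = 0 remainder 1
Reading remainders bottom to top: 110010000111



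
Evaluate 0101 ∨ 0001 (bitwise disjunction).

OR: 1 when either bit is 1
  0101
| 0001
------
  0101
Decimal: 5 | 1 = 5



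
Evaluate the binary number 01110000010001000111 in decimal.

Sum of powers of 2 for each 1-bit:
2^0 + 2^1 + 2^2 + 2^6 + 2^10 + 2^16 + 2^17 + 2^18
= 1 + 2 + 4 + 64 + 1024 + 65536 + 131072 + 262144
= 459847



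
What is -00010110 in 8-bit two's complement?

Original: 00010110
Step 1 - Invert all bits: 11101001
Step 2 - Add 1: 11101010
Verification: 00010110 + 11101010 = 100000000; discarding the end carry (carry out of the top bit) leaves the 8-bit value 00000000, as required for x + (-x)



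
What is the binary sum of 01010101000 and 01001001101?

Add column by column from the right: bit + bit + carry-in; write the sum mod 2, carry 1 when the sum is 2 or 3.
carry:  10000010000
        01010101000
+       01001001101
-------------------
       010011110101
(the carry out of the leftmost column, 0, becomes the leading bit)
Decimal check:
  01010101000 = 512 + 128 + 32 + 8 = 680
  01001001101 = 512 + 64 + 8 + 4 + 1 = 589
  680 + 589 = 1269, and 010011110101 = 1024 + 128 + 64 + 32 + 16 + 4 + 1 = 1269 ✓



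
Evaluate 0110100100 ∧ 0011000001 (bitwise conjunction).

AND: 1 only when both bits are 1
  0110100100
& 0011000001
------------
  0010000000
Decimal: 420 & 193 = 128



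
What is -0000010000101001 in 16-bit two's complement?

Original: 0000010000101001
Step 1 - Invert all bits: 1111101111010110
Step 2 - Add 1: 1111101111010111
Verification: 0000010000101001 + 1111101111010111 = 10000000000000000; discarding the end carry (carry out of the top bit) leaves the 16-bit value 0000000000000000, as required for x + (-x)



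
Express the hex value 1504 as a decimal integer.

Expand by place value (powers of 16):
1504 = 1 × 16^3 + 5 × 16^2 + 0 × 16^1 + 4 × 16^0
= 1 × 4096 + 5 × 256 + 0 × 16 + 4 × 1
= 4096 + 1280 + 0 + 4
= 5380



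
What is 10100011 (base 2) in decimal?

Sum of powers of 2 for each 1-bit:
2^0 + 2^1 + 2^5 + 2^7
= 1 + 2 + 32 + 128
= 163



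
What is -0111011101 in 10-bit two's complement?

Original: 0111011101
Step 1 - Invert all bits: 1000100010
Step 2 - Add 1: 1000100011
Verification: 0111011101 + 1000100011 = 10000000000; discarding the end carry (carry out of the top bit) leaves the 10-bit value 0000000000, as required for x + (-x)



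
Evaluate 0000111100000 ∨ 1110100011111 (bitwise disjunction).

OR: 1 when either bit is 1
  0000111100000
| 1110100011111
---------------
  1110111111111
Decimal: 480 | 7455 = 7679



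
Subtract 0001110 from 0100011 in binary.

Method 1 - Direct subtraction (column by column from the right: bit − bit − borrow-in; if negative, add 2 and borrow 1 from the next column):
borrow: 0111000
        0100011
-       0001110
---------------
        0010101

Method 2 - Add two's complement:
Two's complement of 0001110: invert → 1110001, add 1 → 1110010
  0100011
+ 1110010
---------
 10010101  (end carry out of the top bit = 1)
Discarding the end carry: 0010101
Decimal check:
  0100011 = 32 + 2 + 1 = 35
  0001110 = 8 + 4 + 2 = 14
  35 - 14 = 21, and 0010101 = 16 + 4 + 1 = 21 ✓



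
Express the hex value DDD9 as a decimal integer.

Expand by place value (powers of 16):
Digit values: D = 13
DDD9 = 13 × 16^3 + 13 × 16^2 + 13 × 16^1 + 9 × 16^0
= 13 × 4096 + 13 × 256 + 13 × 16 + 9 × 1
= 53248 + 3328 + 208 + 9
= 56793



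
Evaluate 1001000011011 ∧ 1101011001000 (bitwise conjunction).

AND: 1 only when both bits are 1
  1001000011011
& 1101011001000
---------------
  1001000001000
Decimal: 4635 & 6856 = 4616



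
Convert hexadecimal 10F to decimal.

Expand by place value (powers of 16):
Digit values: F = 15
10F = 1 × 16^2 + 0 × 16^1 + 15 × 16^0
= 1 × 256 + 0 × 16 + 15 × 1
= 256 + 0 + 15
= 271



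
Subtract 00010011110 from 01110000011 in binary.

Method 1 - Direct subtraction (column by column from the right: bit − bit − borrow-in; if negative, add 2 and borrow 1 from the next column):
borrow: 00111111000
        01110000011
-       00010011110
-------------------
        01011100101

Method 2 - Add two's complement:
Two's complement of 00010011110: invert → 11101100001, add 1 → 11101100010
  01110000011
+ 11101100010
-------------
 101011100101  (end carry out of the top bit = 1)
Discarding the end carry: 01011100101
Decimal check:
  01110000011 = 512 + 256 + 128 + 2 + 1 = 899
  00010011110 = 128 + 16 + 8 + 4 + 2 = 158
  899 - 158 = 741, and 01011100101 = 512 + 128 + 64 + 32 + 4 + 1 = 741 ✓



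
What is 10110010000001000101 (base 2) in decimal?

Sum of powers of 2 for each 1-bit:
2^0 + 2^2 + 2^6 + 2^13 + 2^16 + 2^17 + 2^19
= 1 + 4 + 64 + 8192 + 65536 + 131072 + 524288
= 729157



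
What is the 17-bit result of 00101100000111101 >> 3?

Original: 00101100000111101 (decimal 22589)
Shift right by 3 positions
Drop the 3 low bits; fill with zeros on the left
Result: 00000101100000111 (decimal 2823)
Equivalent: 22589 >> 3 = 22589 ÷ 2^3 = 2823



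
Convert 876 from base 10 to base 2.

Using repeated division by 2:
876 ÷ 2 = 438 remainder 0
438 ÷ 2 = 219 remainder 0
219 ÷ 2 = 109 remainder 1
109 ÷ 2 = 54 remainder 1
54 ÷ 2 = 27 remainder 0
27 ÷ 2 = 13 remainder 1
13 ÷ 2 = 6 remainder 1
6 ÷ 2 = 3 remainder 0
3 ÷ 2 = 1 remainder 1
1 ÷ 2 = 0 remainder 1
Reading remainders bottom to top: 1101101100



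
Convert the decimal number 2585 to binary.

Using repeated division by 2:
2585 ÷ 2 = 1292 remainder 1
1292 ÷ 2 = 646 remainder 0
646 ÷ 2 = 323 remainder 0
323 ÷ 2 = 161 remainder 1
161 ÷ 2 = 80 remainder 1
80 ÷ 2 = 40 remainder 0
40 ÷ 2 = 20 remainder 0
20 ÷ 2 = 10 remainder 0
10 ÷ 2 = 5 remainder 0
5 ÷ 2 = 2 remainder 1
2 ÷ 2 = 1 remainder 0
1 ÷ 2 = 0 remainder 1
Reading remainders bottom to top: 101000011001



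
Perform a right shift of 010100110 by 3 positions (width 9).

Original: 010100110 (decimal 166)
Shift right by 3 positions
Drop the 3 low bits; fill with zeros on the left
Result: 000010100 (decimal 20)
Equivalent: 166 >> 3 = 166 ÷ 2^3 = 20



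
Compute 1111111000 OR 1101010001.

OR: 1 when either bit is 1
  1111111000
| 1101010001
------------
  1111111001
Decimal: 1016 | 849 = 1017



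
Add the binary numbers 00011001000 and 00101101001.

Add column by column from the right: bit + bit + carry-in; write the sum mod 2, carry 1 when the sum is 2 or 3.
carry:  01110010000
        00011001000
+       00101101001
-------------------
       001000110001
(the carry out of the leftmost column, 0, becomes the leading bit)
Decimal check:
  00011001000 = 128 + 64 + 8 = 200
  00101101001 = 256 + 64 + 32 + 8 + 1 = 361
  200 + 361 = 561, and 001000110001 = 512 + 32 + 16 + 1 = 561 ✓



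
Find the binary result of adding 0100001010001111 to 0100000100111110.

Add column by column from the right: bit + bit + carry-in; write the sum mod 2, carry 1 when the sum is 2 or 3.
carry:  1000000001111100
        0100001010001111
+       0100000100111110
------------------------
       01000001111001101
(the carry out of the leftmost column, 0, becomes the leading bit)
Decimal check:
  0100001010001111 = 16384 + 512 + 128 + 8 + 4 + 2 + 1 = 17039
  0100000100111110 = 16384 + 256 + 32 + 16 + 8 + 4 + 2 = 16702
  17039 + 16702 = 33741, and 01000001111001101 = 32768 + 512 + 256 + 128 + 64 + 8 + 4 + 1 = 33741 ✓



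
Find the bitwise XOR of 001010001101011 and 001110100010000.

XOR: 1 when bits differ
  001010001101011
^ 001110100010000
-----------------
  000100101111011
Decimal: 5227 ^ 7440 = 2427



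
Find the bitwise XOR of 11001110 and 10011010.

XOR: 1 when bits differ
  11001110
^ 10011010
----------
  01010100
Decimal: 206 ^ 154 = 84



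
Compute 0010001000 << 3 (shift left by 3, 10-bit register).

Original: 0010001000 (decimal 136)
Shift left by 3 positions
Append 3 zeros on the right and drop the 3 high bits that overflow the 10-bit width
Result: 0001000000 (decimal 64)
Equivalent: 136 << 3 = 136 × 2^3 = 1088, truncated to 10 bits = 64



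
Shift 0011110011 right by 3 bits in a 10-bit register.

Original: 0011110011 (decimal 243)
Shift right by 3 positions
Drop the 3 low bits; fill with zeros on the left
Result: 0000011110 (decimal 30)
Equivalent: 243 >> 3 = 243 ÷ 2^3 = 30



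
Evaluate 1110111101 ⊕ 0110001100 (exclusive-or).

XOR: 1 when bits differ
  1110111101
^ 0110001100
------------
  1000110001
Decimal: 957 ^ 396 = 561



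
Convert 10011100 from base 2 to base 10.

Sum of powers of 2 for each 1-bit:
2^2 + 2^3 + 2^4 + 2^7
= 4 + 8 + 16 + 128
= 156



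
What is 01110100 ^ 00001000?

XOR: 1 when bits differ
  01110100
^ 00001000
----------
  01111100
Decimal: 116 ^ 8 = 124



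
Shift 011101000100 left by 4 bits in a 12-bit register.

Original: 011101000100 (decimal 1860)
Shift left by 4 positions
Append 4 zeros on the right and drop the 4 high bits that overflow the 12-bit width
Result: 010001000000 (decimal 1088)
Equivalent: 1860 << 4 = 1860 × 2^4 = 29760, truncated to 12 bits = 1088



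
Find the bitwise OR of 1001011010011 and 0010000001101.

OR: 1 when either bit is 1
  1001011010011
| 0010000001101
---------------
  1011011011111
Decimal: 4819 | 1037 = 5855



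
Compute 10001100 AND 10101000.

AND: 1 only when both bits are 1
  10001100
& 10101000
----------
  10001000
Decimal: 140 & 168 = 136



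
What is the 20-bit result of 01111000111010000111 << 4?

Original: 01111000111010000111 (decimal 495239)
Shift left by 4 positions
Append 4 zeros on the right and drop the 4 high bits that overflow the 20-bit width
Result: 10001110100001110000 (decimal 583792)
Equivalent: 495239 << 4 = 495239 × 2^4 = 7923824, truncated to 20 bits = 583792



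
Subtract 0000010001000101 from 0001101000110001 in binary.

Method 1 - Direct subtraction (column by column from the right: bit − bit − borrow-in; if negative, add 2 and borrow 1 from the next column):
borrow: 0000101110011000
        0001101000110001
-       0000010001000101
------------------------
        0001010111101100

Method 2 - Add two's complement:
Two's complement of 0000010001000101: invert → 1111101110111010, add 1 → 1111101110111011
  0001101000110001
+ 1111101110111011
------------------
 10001010111101100  (end carry out of the top bit = 1)
Discarding the end carry: 0001010111101100
Decimal check:
  0001101000110001 = 4096 + 2048 + 512 + 32 + 16 + 1 = 6705
  0000010001000101 = 1024 + 64 + 4 + 1 = 1093
  6705 - 1093 = 5612, and 0001010111101100 = 4096 + 1024 + 256 + 128 + 64 + 32 + 8 + 4 = 5612 ✓



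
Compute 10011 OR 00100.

OR: 1 when either bit is 1
  10011
| 00100
-------
  10111
Decimal: 19 | 4 = 23



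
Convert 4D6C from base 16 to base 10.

Expand by place value (powers of 16):
Digit values: D = 13, C = 12
4D6C = 4 × 16^3 + 13 × 16^2 + 6 × 16^1 + 12 × 16^0
= 4 × 4096 + 13 × 256 + 6 × 16 + 12 × 1
= 16384 + 3328 + 96 + 12
= 19820



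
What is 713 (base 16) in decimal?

Expand by place value (powers of 16):
713 = 7 × 16^2 + 1 × 16^1 + 3 × 16^0
= 7 × 256 + 1 × 16 + 3 × 1
= 1792 + 16 + 3
= 1811



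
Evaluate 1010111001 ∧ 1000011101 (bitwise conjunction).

AND: 1 only when both bits are 1
  1010111001
& 1000011101
------------
  1000011001
Decimal: 697 & 541 = 537



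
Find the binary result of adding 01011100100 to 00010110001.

Add column by column from the right: bit + bit + carry-in; write the sum mod 2, carry 1 when the sum is 2 or 3.
carry:  00111000000
        01011100100
+       00010110001
-------------------
       001110010101
(the carry out of the leftmost column, 0, becomes the leading bit)
Decimal check:
  01011100100 = 512 + 128 + 64 + 32 + 4 = 740
  00010110001 = 128 + 32 + 16 + 1 = 177
  740 + 177 = 917, and 001110010101 = 512 + 256 + 128 + 16 + 4 + 1 = 917 ✓



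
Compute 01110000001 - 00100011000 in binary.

Method 1 - Direct subtraction (column by column from the right: bit − bit − borrow-in; if negative, add 2 and borrow 1 from the next column):
borrow: 00011110000
        01110000001
-       00100011000
-------------------
        01001101001

Method 2 - Add two's complement:
Two's complement of 00100011000: invert → 11011100111, add 1 → 11011101000
  01110000001
+ 11011101000
-------------
 101001101001  (end carry out of the top bit = 1)
Discarding the end carry: 01001101001
Decimal check:
  01110000001 = 512 + 256 + 128 + 1 = 897
  00100011000 = 256 + 16 + 8 = 280
  897 - 280 = 617, and 01001101001 = 512 + 64 + 32 + 8 + 1 = 617 ✓



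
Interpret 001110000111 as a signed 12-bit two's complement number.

Binary: 001110000111
Sign bit: 0 (non-negative)
Read directly as an unsigned value:
001110000111 = 512 + 256 + 128 + 4 + 2 + 1 = 903
Value: 903



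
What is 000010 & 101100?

AND: 1 only when both bits are 1
  000010
& 101100
--------
  000000
Decimal: 2 & 44 = 0



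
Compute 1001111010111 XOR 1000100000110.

XOR: 1 when bits differ
  1001111010111
^ 1000100000110
---------------
  0001011010001
Decimal: 5079 ^ 4358 = 721



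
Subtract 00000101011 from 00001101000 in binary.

Method 1 - Direct subtraction (column by column from the right: bit − bit − borrow-in; if negative, add 2 and borrow 1 from the next column):
borrow: 00001111110
        00001101000
-       00000101011
-------------------
        00000111101

Method 2 - Add two's complement:
Two's complement of 00000101011: invert → 11111010100, add 1 → 11111010101
  00001101000
+ 11111010101
-------------
 100000111101  (end carry out of the top bit = 1)
Discarding the end carry: 00000111101
Decimal check:
  00001101000 = 64 + 32 + 8 = 104
  00000101011 = 32 + 8 + 2 + 1 = 43
  104 - 43 = 61, and 00000111101 = 32 + 16 + 8 + 4 + 1 = 61 ✓



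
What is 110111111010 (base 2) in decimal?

Sum of powers of 2 for each 1-bit:
2^1 + 2^3 + 2^4 + 2^5 + 2^6 + 2^7 + 2^8 + 2^10 + 2^11
= 2 + 8 + 16 + 32 + 64 + 128 + 256 + 1024 + 2048
= 3578



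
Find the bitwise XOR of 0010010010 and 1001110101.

XOR: 1 when bits differ
  0010010010
^ 1001110101
------------
  1011100111
Decimal: 146 ^ 629 = 743



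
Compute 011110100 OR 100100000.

OR: 1 when either bit is 1
  011110100
| 100100000
-----------
  111110100
Decimal: 244 | 288 = 500



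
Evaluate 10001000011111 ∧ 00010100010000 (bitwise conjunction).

AND: 1 only when both bits are 1
  10001000011111
& 00010100010000
----------------
  00000000010000
Decimal: 8735 & 1296 = 16



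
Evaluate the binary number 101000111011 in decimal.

Sum of powers of 2 for each 1-bit:
2^0 + 2^1 + 2^3 + 2^4 + 2^5 + 2^9 + 2^11
= 1 + 2 + 8 + 16 + 32 + 512 + 2048
= 2619



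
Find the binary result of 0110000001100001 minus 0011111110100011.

Method 1 - Direct subtraction (column by column from the right: bit − bit − borrow-in; if negative, add 2 and borrow 1 from the next column):
borrow: 0111111101111100
        0110000001100001
-       0011111110100011
------------------------
        0010000010111110

Method 2 - Add two's complement:
Two's complement of 0011111110100011: invert → 1100000001011100, add 1 → 1100000001011101
  0110000001100001
+ 1100000001011101
------------------
 10010000010111110  (end carry out of the top bit = 1)
Discarding the end carry: 0010000010111110
Decimal check:
  0110000001100001 = 16384 + 8192 + 64 + 32 + 1 = 24673
  0011111110100011 = 8192 + 4096 + 2048 + 1024 + 512 + 256 + 128 + 32 + 2 + 1 = 16291
  24673 - 16291 = 8382, and 0010000010111110 = 8192 + 128 + 32 + 16 + 8 + 4 + 2 = 8382 ✓



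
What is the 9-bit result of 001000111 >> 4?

Original: 001000111 (decimal 71)
Shift right by 4 positions
Drop the 4 low bits; fill with zeros on the left
Result: 000000100 (decimal 4)
Equivalent: 71 >> 4 = 71 ÷ 2^4 = 4



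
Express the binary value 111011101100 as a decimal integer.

Sum of powers of 2 for each 1-bit:
2^2 + 2^3 + 2^5 + 2^6 + 2^7 + 2^9 + 2^10 + 2^11
= 4 + 8 + 32 + 64 + 128 + 512 + 1024 + 2048
= 3820



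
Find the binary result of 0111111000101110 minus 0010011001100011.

Method 1 - Direct subtraction (column by column from the right: bit − bit − borrow-in; if negative, add 2 and borrow 1 from the next column):
borrow: 0000111110000110
        0111111000101110
-       0010011001100011
------------------------
        0101011111001011

Method 2 - Add two's complement:
Two's complement of 0010011001100011: invert → 1101100110011100, add 1 → 1101100110011101
  0111111000101110
+ 1101100110011101
------------------
 10101011111001011  (end carry out of the top bit = 1)
Discarding the end carry: 0101011111001011
Decimal check:
  0111111000101110 = 16384 + 8192 + 4096 + 2048 + 1024 + 512 + 32 + 8 + 4 + 2 = 32302
  0010011001100011 = 8192 + 1024 + 512 + 64 + 32 + 2 + 1 = 9827
  32302 - 9827 = 22475, and 0101011111001011 = 16384 + 4096 + 1024 + 512 + 256 + 128 + 64 + 8 + 2 + 1 = 22475 ✓



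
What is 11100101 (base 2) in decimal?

Sum of powers of 2 for each 1-bit:
2^0 + 2^2 + 2^5 + 2^6 + 2^7
= 1 + 4 + 32 + 64 + 128
= 229



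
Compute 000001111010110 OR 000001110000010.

OR: 1 when either bit is 1
  000001111010110
| 000001110000010
-----------------
  000001111010110
Decimal: 982 | 898 = 982



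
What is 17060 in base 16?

Using repeated division by 16 (digits 10–15 are A–F):
17060 ÷ 16 = 1066 remainder 4
1066 ÷ 16 = 66 remainder 10 (A)
66 ÷ 16 = 4 remainder 2
4 ÷ 16 = 0 remainder 4
Reading remainders bottom to top: 42A4



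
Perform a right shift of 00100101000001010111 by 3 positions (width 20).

Original: 00100101000001010111 (decimal 151639)
Shift right by 3 positions
Drop the 3 low bits; fill with zeros on the left
Result: 00000100101000001010 (decimal 18954)
Equivalent: 151639 >> 3 = 151639 ÷ 2^3 = 18954



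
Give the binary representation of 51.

Using repeated division by 2:
51 ÷ 2 = 25 remainder 1
25 ÷ 2 = 12 remainder 1
12 ÷ 2 = 6 remainder 0
6 ÷ 2 = 3 remainder 0
3 ÷ 2 = 1 remainder 1
1 ÷ 2 = 0 remainder 1
Reading remainders bottom to top: 110011



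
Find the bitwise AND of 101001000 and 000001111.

AND: 1 only when both bits are 1
  101001000
& 000001111
-----------
  000001000
Decimal: 328 & 15 = 8



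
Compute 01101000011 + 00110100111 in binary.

Add column by column from the right: bit + bit + carry-in; write the sum mod 2, carry 1 when the sum is 2 or 3.
carry:  11000001110
        01101000011
+       00110100111
-------------------
       010011101010
(the carry out of the leftmost column, 0, becomes the leading bit)
Decimal check:
  01101000011 = 512 + 256 + 64 + 2 + 1 = 835
  00110100111 = 256 + 128 + 32 + 4 + 2 + 1 = 423
  835 + 423 = 1258, and 010011101010 = 1024 + 128 + 64 + 32 + 8 + 2 = 1258 ✓



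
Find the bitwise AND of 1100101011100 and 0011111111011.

AND: 1 only when both bits are 1
  1100101011100
& 0011111111011
---------------
  0000101011000
Decimal: 6492 & 2043 = 344



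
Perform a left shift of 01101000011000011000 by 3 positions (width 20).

Original: 01101000011000011000 (decimal 427544)
Shift left by 3 positions
Append 3 zeros on the right and drop the 3 high bits that overflow the 20-bit width
Result: 01000011000011000000 (decimal 274624)
Equivalent: 427544 << 3 = 427544 × 2^3 = 3420352, truncated to 20 bits = 274624



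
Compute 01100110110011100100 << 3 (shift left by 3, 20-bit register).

Original: 01100110110011100100 (decimal 421092)
Shift left by 3 positions
Append 3 zeros on the right and drop the 3 high bits that overflow the 20-bit width
Result: 00110110011100100000 (decimal 223008)
Equivalent: 421092 << 3 = 421092 × 2^3 = 3368736, truncated to 20 bits = 223008



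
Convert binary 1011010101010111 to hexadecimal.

Group into 4-bit nibbles from right:
  1011 = B
  0101 = 5
  0101 = 5
  0111 = 7
Result: B557



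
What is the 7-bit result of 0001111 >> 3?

Original: 0001111 (decimal 15)
Shift right by 3 positions
Drop the 3 low bits; fill with zeros on the left
Result: 0000001 (decimal 1)
Equivalent: 15 >> 3 = 15 ÷ 2^3 = 1



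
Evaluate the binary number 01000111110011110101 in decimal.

Sum of powers of 2 for each 1-bit:
2^0 + 2^2 + 2^4 + 2^5 + 2^6 + 2^7 + 2^10 + 2^11 + 2^12 + 2^13 + 2^14 + 2^18
= 1 + 4 + 16 + 32 + 64 + 128 + 1024 + 2048 + 4096 + 8192 + 16384 + 262144
= 294133



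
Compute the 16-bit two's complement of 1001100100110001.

Original (sign bit 1, negative): 1001100100110001
Step 1 - Invert all bits: 0110011011001110
Step 2 - Add 1: 0110011011001111
Verification: 1001100100110001 + 0110011011001111 = 10000000000000000; discarding the end carry (carry out of the top bit) leaves the 16-bit value 0000000000000000, as required for x + (-x)



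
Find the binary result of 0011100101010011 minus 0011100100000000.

Method 1 - Direct subtraction (column by column from the right: bit − bit − borrow-in; if negative, add 2 and borrow 1 from the next column):
borrow: 0000000000000000
        0011100101010011
-       0011100100000000
------------------------
        0000000001010011

Method 2 - Add two's complement:
Two's complement of 0011100100000000: invert → 1100011011111111, add 1 → 1100011100000000
  0011100101010011
+ 1100011100000000
------------------
 10000000001010011  (end carry out of the top bit = 1)
Discarding the end carry: 0000000001010011
Decimal check:
  0011100101010011 = 8192 + 4096 + 2048 + 256 + 64 + 16 + 2 + 1 = 14675
  0011100100000000 = 8192 + 4096 + 2048 + 256 = 14592
  14675 - 14592 = 83, and 0000000001010011 = 64 + 16 + 2 + 1 = 83 ✓



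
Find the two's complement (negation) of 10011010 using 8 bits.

Original (sign bit 1, negative): 10011010
Step 1 - Invert all bits: 01100101
Step 2 - Add 1: 01100110
Verification: 10011010 + 01100110 = 100000000; discarding the end carry (carry out of the top bit) leaves the 8-bit value 00000000, as required for x + (-x)



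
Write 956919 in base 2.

Using repeated division by 2:
956919 ÷ 2 = 478459 remainder 1
478459 ÷ 2 = 239229 remainder 1
239229 ÷ 2 = 119614 remainder 1
119614 ÷ 2 = 59807 remainder 0
59807 ÷ 2 = 29903 remainder 1
29903 ÷ 2 = 14951 remainder 1
14951 ÷ 2 = 7475 remainder 1
7475 ÷ 2 = 3737 remainder 1
3737 ÷ 2 = 1868 remainder 1
1868 ÷ 2 = 934 remainder 0
934 ÷ 2 = 467 remainder 0
467 ÷ 2 = 233 remainder 1
233 ÷ 2 = 116 remainder 1
116 ÷ 2 = 58 remainder 0
58 ÷ 2 = 29 remainder 0
29 ÷ 2 = 14 remainder 1
14 ÷ 2 = 7 remainder 0
7 ÷ 2 = 3 remainder 1
3 ÷ 2 = 1 remainder 1
1 ÷ 2 = 0 remainder 1
Reading remainders bottom to top: 11101001100111110111



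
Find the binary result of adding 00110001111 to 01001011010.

Add column by column from the right: bit + bit + carry-in; write the sum mod 2, carry 1 when the sum is 2 or 3.
carry:  00000111100
        00110001111
+       01001011010
-------------------
       001111101001
(the carry out of the leftmost column, 0, becomes the leading bit)
Decimal check:
  00110001111 = 256 + 128 + 8 + 4 + 2 + 1 = 399
  01001011010 = 512 + 64 + 16 + 8 + 2 = 602
  399 + 602 = 1001, and 001111101001 = 512 + 256 + 128 + 64 + 32 + 8 + 1 = 1001 ✓



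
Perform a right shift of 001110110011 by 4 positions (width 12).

Original: 001110110011 (decimal 947)
Shift right by 4 positions
Drop the 4 low bits; fill with zeros on the left
Result: 000000111011 (decimal 59)
Equivalent: 947 >> 4 = 947 ÷ 2^4 = 59



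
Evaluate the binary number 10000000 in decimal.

Sum of powers of 2 for each 1-bit:
2^7
= 128
= 128



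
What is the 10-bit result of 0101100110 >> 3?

Original: 0101100110 (decimal 358)
Shift right by 3 positions
Drop the 3 low bits; fill with zeros on the left
Result: 0000101100 (decimal 44)
Equivalent: 358 >> 3 = 358 ÷ 2^3 = 44



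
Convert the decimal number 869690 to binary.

Using repeated division by 2:
869690 ÷ 2 = 434845 remainder 0
434845 ÷ 2 = 217422 remainder 1
217422 ÷ 2 = 108711 remainder 0
108711 ÷ 2 = 54355 remainder 1
54355 ÷ 2 = 27177 remainder 1
27177 ÷ 2 = 13588 remainder 1
13588 ÷ 2 = 6794 remainder 0
6794 ÷ 2 = 3397 remainder 0
3397 ÷ 2 = 1698 remainder 1
1698 ÷ 2 = 849 remainder 0
849 ÷ 2 = 424 remainder 1
424 ÷ 2 = 212 remainder 0
212 ÷ 2 = 106 remainder 0
106 ÷ 2 = 53 remainder 0
53 ÷ 2 = 26 remainder 1
26 ÷ 2 = 13 remainder 0
13 ÷ 2 = 6 remainder 1
6 ÷ 2 = 3 remainder 0
3 ÷ 2 = 1 remainder 1
1 ÷ 2 = 0 remainder 1
Reading remainders bottom to top: 11010100010100111010



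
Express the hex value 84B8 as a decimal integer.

Expand by place value (powers of 16):
Digit values: B = 11
84B8 = 8 × 16^3 + 4 × 16^2 + 11 × 16^1 + 8 × 16^0
= 8 × 4096 + 4 × 256 + 11 × 16 + 8 × 1
= 32768 + 1024 + 176 + 8
= 33976



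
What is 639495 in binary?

Using repeated division by 2:
639495 ÷ 2 = 319747 remainder 1
319747 ÷ 2 = 159873 remainder 1
159873 ÷ 2 = 79936 remainder 1
79936 ÷ 2 = 39968 remainder 0
39968 ÷ 2 = 19984 remainder 0
19984 ÷ 2 = 9992 remainder 0
9992 ÷ 2 = 4996 remainder 0
4996 ÷ 2 = 2498 remainder 0
2498 ÷ 2 = 1249 remainder 0
1249 ÷ 2 = 624 remainder 1
624 ÷ 2 = 312 remainder 0
312 ÷ 2 = 156 remainder 0
156 ÷ 2 = 78 remainder 0
78 ÷ 2 = 39 remainder 0
39 ÷ 2 = 19 remainder 1
19 ÷ 2 = 9 remainder 1
9 ÷ 2 = 4 remainder 1
4 ÷ 2 = 2 remainder 0
2 ÷ 2 = 1 remainder 0
1 ÷ 2 = 0 remainder 1
Reading remainders bottom to top: 10011100001000000111



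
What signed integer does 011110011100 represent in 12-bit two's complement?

Binary: 011110011100
Sign bit: 0 (non-negative)
Read directly as an unsigned value:
011110011100 = 1024 + 512 + 256 + 128 + 16 + 8 + 4 = 1948
Value: 1948



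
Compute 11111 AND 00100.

AND: 1 only when both bits are 1
  11111
& 00100
-------
  00100
Decimal: 31 & 4 = 4



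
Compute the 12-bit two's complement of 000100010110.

Original: 000100010110
Step 1 - Invert all bits: 111011101001
Step 2 - Add 1: 111011101010
Verification: 000100010110 + 111011101010 = 1000000000000; discarding the end carry (carry out of the top bit) leaves the 12-bit value 000000000000, as required for x + (-x)



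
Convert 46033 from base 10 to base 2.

Using repeated division by 2:
46033 ÷ 2 = 23016 remainder 1
23016 ÷ 2 = 11508 remainder 0
11508 ÷ 2 = 5754 remainder 0
5754 ÷ 2 = 2877 remainder 0
2877 ÷ 2 = 1438 remainder 1
1438 ÷ 2 = 719 remainder 0
719 ÷ 2 = 359 remainder 1
359 ÷ 2 = 179 remainder 1
179 ÷ 2 = 89 remainder 1
89 ÷ 2 = 44 remainder 1
44 ÷ 2 = 22 remainder 0
22 ÷ 2 = 11 remainder 0
11 ÷ 2 = 5 remainder 1
5 ÷ 2 = 2 remainder 1
2 ÷ 2 = 1 remainder 0
1 ÷ 2 = 0 remainder 1
Reading remainders bottom to top: 1011001111010001



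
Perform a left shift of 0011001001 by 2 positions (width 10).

Original: 0011001001 (decimal 201)
Shift left by 2 positions
Append 2 zeros on the right
Result: 1100100100 (decimal 804)
Equivalent: 201 << 2 = 201 × 2^2 = 804



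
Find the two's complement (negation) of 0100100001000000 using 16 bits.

Original: 0100100001000000
Step 1 - Invert all bits: 1011011110111111
Step 2 - Add 1: 1011011111000000
Verification: 0100100001000000 + 1011011111000000 = 10000000000000000; discarding the end carry (carry out of the top bit) leaves the 16-bit value 0000000000000000, as required for x + (-x)



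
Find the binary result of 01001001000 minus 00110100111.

Method 1 - Direct subtraction (column by column from the right: bit − bit − borrow-in; if negative, add 2 and borrow 1 from the next column):
borrow: 01101001110
        01001001000
-       00110100111
-------------------
        00010100001

Method 2 - Add two's complement:
Two's complement of 00110100111: invert → 11001011000, add 1 → 11001011001
  01001001000
+ 11001011001
-------------
 100010100001  (end carry out of the top bit = 1)
Discarding the end carry: 00010100001
Decimal check:
  01001001000 = 512 + 64 + 8 = 584
  00110100111 = 256 + 128 + 32 + 4 + 2 + 1 = 423
  584 - 423 = 161, and 00010100001 = 128 + 32 + 1 = 161 ✓



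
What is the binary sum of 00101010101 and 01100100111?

Add column by column from the right: bit + bit + carry-in; write the sum mod 2, carry 1 when the sum is 2 or 3.
carry:  11000001110
        00101010101
+       01100100111
-------------------
       010001111100
(the carry out of the leftmost column, 0, becomes the leading bit)
Decimal check:
  00101010101 = 256 + 64 + 16 + 4 + 1 = 341
  01100100111 = 512 + 256 + 32 + 4 + 2 + 1 = 807
  341 + 807 = 1148, and 010001111100 = 1024 + 64 + 32 + 16 + 8 + 4 = 1148 ✓



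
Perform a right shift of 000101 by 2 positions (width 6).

Original: 000101 (decimal 5)
Shift right by 2 positions
Drop the 2 low bits; fill with zeros on the left
Result: 000001 (decimal 1)
Equivalent: 5 >> 2 = 5 ÷ 2^2 = 1



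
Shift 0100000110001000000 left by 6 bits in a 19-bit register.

Original: 0100000110001000000 (decimal 134208)
Shift left by 6 positions
Append 6 zeros on the right and drop the 6 high bits that overflow the 19-bit width
Result: 0110001000000000000 (decimal 200704)
Equivalent: 134208 << 6 = 134208 × 2^6 = 8589312, truncated to 19 bits = 200704



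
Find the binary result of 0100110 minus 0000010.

Method 1 - Direct subtraction (column by column from the right: bit − bit − borrow-in; if negative, add 2 and borrow 1 from the next column):
borrow: 0000000
        0100110
-       0000010
---------------
        0100100

Method 2 - Add two's complement:
Two's complement of 0000010: invert → 1111101, add 1 → 1111110
  0100110
+ 1111110
---------
 10100100  (end carry out of the top bit = 1)
Discarding the end carry: 0100100
Decimal check:
  0100110 = 32 + 4 + 2 = 38
  0000010 = 2
  38 - 2 = 36, and 0100100 = 32 + 4 = 36 ✓



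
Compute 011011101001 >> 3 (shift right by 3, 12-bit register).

Original: 011011101001 (decimal 1769)
Shift right by 3 positions
Drop the 3 low bits; fill with zeros on the left
Result: 000011011101 (decimal 221)
Equivalent: 1769 >> 3 = 1769 ÷ 2^3 = 221



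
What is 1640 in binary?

Using repeated division by 2:
1640 ÷ 2 = 820 remainder 0
820 ÷ 2 = 410 remainder 0
410 ÷ 2 = 205 remainder 0
205 ÷ 2 = 102 remainder 1
102 ÷ 2 = 51 remainder 0
51 ÷ 2 = 25 remainder 1
25 ÷ 2 = 12 remainder 1
12 ÷ 2 = 6 remainder 0
6 ÷ 2 = 3 remainder 0
3 ÷ 2 = 1 remainder 1
1 ÷ 2 = 0 remainder 1
Reading remainders bottom to top: 11001101000



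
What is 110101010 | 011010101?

OR: 1 when either bit is 1
  110101010
| 011010101
-----------
  111111111
Decimal: 426 | 213 = 511



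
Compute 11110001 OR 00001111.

OR: 1 when either bit is 1
  11110001
| 00001111
----------
  11111111
Decimal: 241 | 15 = 255



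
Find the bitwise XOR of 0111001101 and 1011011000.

XOR: 1 when bits differ
  0111001101
^ 1011011000
------------
  1100010101
Decimal: 461 ^ 728 = 789



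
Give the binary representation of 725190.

Using repeated division by 2:
725190 ÷ 2 = 362595 remainder 0
362595 ÷ 2 = 181297 remainder 1
181297 ÷ 2 = 90648 remainder 1
90648 ÷ 2 = 45324 remainder 0
45324 ÷ 2 = 22662 remainder 0
22662 ÷ 2 = 11331 remainder 0
11331 ÷ 2 = 5665 remainder 1
5665 ÷ 2 = 2832 remainder 1
2832 ÷ 2 = 1416 remainder 0
1416 ÷ 2 = 708 remainder 0
708 ÷ 2 = 354 remainder 0
354 ÷ 2 = 177 remainder 0
177 ÷ 2 = 88 remainder 1
88 ÷ 2 = 44 remainder 0
44 ÷ 2 = 22 remainder 0
22 ÷ 2 = 11 remainder 0
11 ÷ 2 = 5 remainder 1
5 ÷ 2 = 2 remainder 1
2 ÷ 2 = 1 remainder 0
1 ÷ 2 = 0 remainder 1
Reading remainders bottom to top: 10110001000011000110



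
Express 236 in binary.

Using repeated division by 2:
236 ÷ 2 = 118 remainder 0
118 ÷ 2 = 59 remainder 0
59 ÷ 2 = 29 remainder 1
29 ÷ 2 = 14 remainder 1
14 ÷ 2 = 7 remainder 0
7 ÷ 2 = 3 remainder 1
3 ÷ 2 = 1 remainder 1
1 ÷ 2 = 0 remainder 1
Reading remainders bottom to top: 11101100



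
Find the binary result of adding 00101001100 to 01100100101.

Add column by column from the right: bit + bit + carry-in; write the sum mod 2, carry 1 when the sum is 2 or 3.
carry:  11000011000
        00101001100
+       01100100101
-------------------
       010001110001
(the carry out of the leftmost column, 0, becomes the leading bit)
Decimal check:
  00101001100 = 256 + 64 + 8 + 4 = 332
  01100100101 = 512 + 256 + 32 + 4 + 1 = 805
  332 + 805 = 1137, and 010001110001 = 1024 + 64 + 32 + 16 + 1 = 1137 ✓



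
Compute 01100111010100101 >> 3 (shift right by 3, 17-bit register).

Original: 01100111010100101 (decimal 52901)
Shift right by 3 positions
Drop the 3 low bits; fill with zeros on the left
Result: 00001100111010100 (decimal 6612)
Equivalent: 52901 >> 3 = 52901 ÷ 2^3 = 6612



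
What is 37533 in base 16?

Using repeated division by 16 (digits 10–15 are A–F):
37533 ÷ 16 = 2345 remainder 13 (D)
2345 ÷ 16 = 146 remainder 9
146 ÷ 16 = 9 remainder 2
9 ÷ 16 = 0 remainder 9
Reading remainders bottom to top: 929D



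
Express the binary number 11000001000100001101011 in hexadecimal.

Group into 4-bit nibbles from right:
  0110 = 6
  0000 = 0
  1000 = 8
  1000 = 8
  0110 = 6
  1011 = B
Result: 60886B



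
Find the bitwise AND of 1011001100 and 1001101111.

AND: 1 only when both bits are 1
  1011001100
& 1001101111
------------
  1001001100
Decimal: 716 & 623 = 588



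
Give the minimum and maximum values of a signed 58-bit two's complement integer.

For 58-bit two's complement:
Minimum: -2^57 = -144115188075855872
Maximum: 2^57 - 1 = 144115188075855871



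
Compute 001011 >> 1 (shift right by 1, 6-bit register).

Original: 001011 (decimal 11)
Shift right by 1 position
Drop the 1 low bit; fill with zero on the left
Result: 000101 (decimal 5)
Equivalent: 11 >> 1 = 11 ÷ 2^1 = 5



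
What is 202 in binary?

Using repeated division by 2:
202 ÷ 2 = 101 remainder 0
101 ÷ 2 = 50 remainder 1
50 ÷ 2 = 25 remainder 0
25 ÷ 2 = 12 remainder 1
12 ÷ 2 = 6 remainder 0
6 ÷ 2 = 3 remainder 0
3 ÷ 2 = 1 remainder 1
1 ÷ 2 = 0 remainder 1
Reading remainders bottom to top: 11001010



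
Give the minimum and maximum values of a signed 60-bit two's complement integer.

For 60-bit two's complement:
Minimum: -2^59 = -576460752303423488
Maximum: 2^59 - 1 = 576460752303423487



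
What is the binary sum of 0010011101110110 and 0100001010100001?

Add column by column from the right: bit + bit + carry-in; write the sum mod 2, carry 1 when the sum is 2 or 3.
carry:  0000111111000000
        0010011101110110
+       0100001010100001
------------------------
       00110101000010111
(the carry out of the leftmost column, 0, becomes the leading bit)
Decimal check:
  0010011101110110 = 8192 + 1024 + 512 + 256 + 64 + 32 + 16 + 4 + 2 = 10102
  0100001010100001 = 16384 + 512 + 128 + 32 + 1 = 17057
  10102 + 17057 = 27159, and 00110101000010111 = 16384 + 8192 + 2048 + 512 + 16 + 4 + 2 + 1 = 27159 ✓

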